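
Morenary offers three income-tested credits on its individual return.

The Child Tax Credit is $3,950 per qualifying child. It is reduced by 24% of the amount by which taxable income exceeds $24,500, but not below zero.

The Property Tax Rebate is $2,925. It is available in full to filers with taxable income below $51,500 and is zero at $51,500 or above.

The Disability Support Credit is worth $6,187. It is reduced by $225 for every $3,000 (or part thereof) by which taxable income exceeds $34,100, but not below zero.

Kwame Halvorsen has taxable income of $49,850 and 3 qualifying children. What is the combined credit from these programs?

$13,528

Child Tax Credit: base = 3 × $3,950 = $11,850. 24% of the $25,350 excess over $24,500 is $6,084; credit = $11,850 − $6,084 = $5,766.
Property Tax Rebate: $49,850 is below the $51,500 cutoff, so the full $2,925 applies.
Disability Support Credit: income exceeds $34,100 by $15,750, which is 6 full-or-partial $3,000 increments; reduction = 6 × $225 = $1,350, leaving $4,837.
Total: $5,766 + $2,925 + $4,837 = $13,528.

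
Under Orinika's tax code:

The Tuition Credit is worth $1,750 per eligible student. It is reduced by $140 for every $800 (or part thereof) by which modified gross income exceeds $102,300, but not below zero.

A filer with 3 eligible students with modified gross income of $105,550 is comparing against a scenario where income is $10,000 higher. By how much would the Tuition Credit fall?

$1,680

At $105,550 — base = 3 × $1,750 = $5,250. income exceeds $102,300 by $3,250, which is 5 full-or-partial $800 increments; reduction = 5 × $140 = $700, leaving $4,550.
At $115,550 — base = 3 × $1,750 = $5,250. income exceeds $102,300 by $13,250, which is 17 full-or-partial $800 increments; reduction = 17 × $140 = $2,380, leaving $2,870.
Lost: $4,550 − $2,870 = $1,680.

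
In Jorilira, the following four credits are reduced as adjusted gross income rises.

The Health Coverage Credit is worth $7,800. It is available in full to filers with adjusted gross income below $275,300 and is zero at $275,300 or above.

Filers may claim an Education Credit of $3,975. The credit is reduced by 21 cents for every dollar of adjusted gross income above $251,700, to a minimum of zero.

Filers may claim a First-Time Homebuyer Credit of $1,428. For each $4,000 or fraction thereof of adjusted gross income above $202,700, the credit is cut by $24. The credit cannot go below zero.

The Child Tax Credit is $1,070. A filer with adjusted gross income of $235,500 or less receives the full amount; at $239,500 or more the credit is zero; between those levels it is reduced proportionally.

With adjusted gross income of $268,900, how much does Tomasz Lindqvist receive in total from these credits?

Health Coverage Credit: $268,900 is below the $275,300 cutoff, so the full $7,800 applies.
Education Credit: 21% of the $17,200 excess over $251,700 is $3,612; credit = $3,975 − $3,612 = $363.
First-Time Homebuyer Credit: income exceeds $202,700 by $66,200, which is 17 full-or-partial $4,000 increments; reduction = 17 × $24 = $408, leaving $1,020.
Child Tax Credit: $268,900 is at or above $239,500, so the credit is $0.
Total: $7,800 + $363 + $1,020 + $0 = $9,183.

$9,183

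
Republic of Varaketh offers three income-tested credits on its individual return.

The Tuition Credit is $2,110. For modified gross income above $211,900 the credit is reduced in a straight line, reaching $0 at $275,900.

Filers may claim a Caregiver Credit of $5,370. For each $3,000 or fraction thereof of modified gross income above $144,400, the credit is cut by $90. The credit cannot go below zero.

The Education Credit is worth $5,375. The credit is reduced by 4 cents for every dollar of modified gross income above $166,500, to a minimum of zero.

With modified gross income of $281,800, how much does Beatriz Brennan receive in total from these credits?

$1,993

Tuition Credit: $281,800 is at or above $275,900, so the credit is $0.
Caregiver Credit: income exceeds $144,400 by $137,400, which is 46 full-or-partial $3,000 increments; reduction = 46 × $90 = $4,140, leaving $1,230.
Education Credit: 4% of the $115,300 excess over $166,500 is $4,612; credit = $5,375 − $4,612 = $763.
Total: $0 + $1,230 + $763 = $1,993.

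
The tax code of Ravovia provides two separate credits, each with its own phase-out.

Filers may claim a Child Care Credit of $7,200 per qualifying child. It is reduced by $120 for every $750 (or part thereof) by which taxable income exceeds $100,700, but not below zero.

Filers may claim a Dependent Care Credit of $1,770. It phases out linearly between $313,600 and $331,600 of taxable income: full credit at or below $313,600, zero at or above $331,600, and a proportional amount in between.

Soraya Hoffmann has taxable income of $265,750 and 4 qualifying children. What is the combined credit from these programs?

Child Care Credit: base = 4 × $7,200 = $28,800. income exceeds $100,700 by $165,050, which is 221 full-or-partial $750 increments; reduction = 221 × $120 = $26,520, leaving $2,280.
Dependent Care Credit: $265,750 is at or below the $313,600 threshold, so the full $1,770 applies.
Total: $2,280 + $1,770 = $4,050.

$4,050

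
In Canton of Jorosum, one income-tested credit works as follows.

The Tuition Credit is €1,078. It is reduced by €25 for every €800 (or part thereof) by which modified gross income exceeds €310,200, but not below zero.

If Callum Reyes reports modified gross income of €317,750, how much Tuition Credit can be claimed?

€828

Tuition Credit: income exceeds €310,200 by €7,550, which is 10 full-or-partial €800 increments; reduction = 10 × €25 = €250, leaving €828.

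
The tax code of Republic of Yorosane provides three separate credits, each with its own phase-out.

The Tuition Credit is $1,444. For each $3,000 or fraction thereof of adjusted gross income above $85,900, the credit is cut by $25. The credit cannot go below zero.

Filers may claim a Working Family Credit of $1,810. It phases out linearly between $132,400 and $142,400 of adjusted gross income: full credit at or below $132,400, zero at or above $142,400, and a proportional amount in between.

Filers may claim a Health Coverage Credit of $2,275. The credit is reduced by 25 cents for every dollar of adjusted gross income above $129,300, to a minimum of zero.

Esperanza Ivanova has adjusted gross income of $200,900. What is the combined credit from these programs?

Tuition Credit: income exceeds $85,900 by $115,000, which is 39 full-or-partial $3,000 increments; reduction = 39 × $25 = $975, leaving $469.
Working Family Credit: $200,900 is at or above $142,400, so the credit is $0.
Health Coverage Credit: 25% of the $71,600 excess over $129,300 is $17,900 ≥ base, so the credit is $0.
Total: $469 + $0 + $0 = $469.

$469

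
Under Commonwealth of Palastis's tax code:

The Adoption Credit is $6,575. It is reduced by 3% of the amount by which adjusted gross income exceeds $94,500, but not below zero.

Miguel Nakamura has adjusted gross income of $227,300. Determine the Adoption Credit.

$2,591

Adoption Credit: 3% of the $132,800 excess over $94,500 is $3,984; credit = $6,575 − $3,984 = $2,591.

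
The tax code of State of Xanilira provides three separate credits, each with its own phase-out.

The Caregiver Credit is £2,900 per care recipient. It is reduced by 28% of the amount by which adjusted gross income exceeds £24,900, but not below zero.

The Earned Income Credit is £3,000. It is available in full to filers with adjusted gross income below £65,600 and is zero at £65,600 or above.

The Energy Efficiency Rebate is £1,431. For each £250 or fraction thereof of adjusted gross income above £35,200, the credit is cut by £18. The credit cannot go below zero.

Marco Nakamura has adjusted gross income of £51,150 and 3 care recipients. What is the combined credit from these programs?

Caregiver Credit: base = 3 × £2,900 = £8,700. 28% of the £26,250 excess over £24,900 is £7,350; credit = £8,700 − £7,350 = £1,350.
Earned Income Credit: £51,150 is below the £65,600 cutoff, so the full £3,000 applies.
Energy Efficiency Rebate: income exceeds £35,200 by £15,950, which is 64 full-or-partial £250 increments; reduction = 64 × £18 = £1,152, leaving £279.
Total: £1,350 + £3,000 + £279 = £4,629.

£4,629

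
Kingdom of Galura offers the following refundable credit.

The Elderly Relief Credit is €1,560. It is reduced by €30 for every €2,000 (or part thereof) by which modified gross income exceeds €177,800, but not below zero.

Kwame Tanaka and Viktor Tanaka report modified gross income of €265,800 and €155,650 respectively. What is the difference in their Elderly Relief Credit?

€1,320

Kwame (€265,800): Elderly Relief Credit: income exceeds €177,800 by €88,000, which is 44 full-or-partial €2,000 increments; reduction = 44 × €30 = €1,320, leaving €240.
Viktor (€155,650): Elderly Relief Credit: €155,650 is at or below the €177,800 threshold, so the full €1,560 applies.
Difference: |€240 − €1,560| = €1,320.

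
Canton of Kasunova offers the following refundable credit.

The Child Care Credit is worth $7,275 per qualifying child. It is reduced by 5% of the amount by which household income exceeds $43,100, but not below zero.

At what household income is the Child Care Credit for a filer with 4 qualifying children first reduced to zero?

$625,100

Full credit = 4 × $7,275 = $29,100.
The credit falls by 5% of each dollar above $43,100, so it reaches zero when the excess is $29,100 / 5% = $582,000: income = $43,100 + $582,000 = $625,100.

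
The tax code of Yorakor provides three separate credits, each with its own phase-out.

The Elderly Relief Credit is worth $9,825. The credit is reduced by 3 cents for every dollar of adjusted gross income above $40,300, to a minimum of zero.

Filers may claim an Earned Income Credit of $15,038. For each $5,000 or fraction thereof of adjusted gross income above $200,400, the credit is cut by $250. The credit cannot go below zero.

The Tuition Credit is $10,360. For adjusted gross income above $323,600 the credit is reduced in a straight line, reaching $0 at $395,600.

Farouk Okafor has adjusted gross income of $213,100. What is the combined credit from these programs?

$29,289

Elderly Relief Credit: 3% of the $172,800 excess over $40,300 is $5,184; credit = $9,825 − $5,184 = $4,641.
Earned Income Credit: income exceeds $200,400 by $12,700, which is 3 full-or-partial $5,000 increments; reduction = 3 × $250 = $750, leaving $14,288.
Tuition Credit: $213,100 is at or below the $323,600 threshold, so the full $10,360 applies.
Total: $4,641 + $14,288 + $10,360 = $29,289.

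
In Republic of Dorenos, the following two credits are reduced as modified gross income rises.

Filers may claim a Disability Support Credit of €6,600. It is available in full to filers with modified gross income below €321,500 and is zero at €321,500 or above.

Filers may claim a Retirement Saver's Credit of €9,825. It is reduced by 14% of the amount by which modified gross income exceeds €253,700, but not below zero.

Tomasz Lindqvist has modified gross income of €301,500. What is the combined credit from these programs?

€9,733

Disability Support Credit: €301,500 is below the €321,500 cutoff, so the full €6,600 applies.
Retirement Saver's Credit: 14% of the €47,800 excess over €253,700 is €6,692; credit = €9,825 − €6,692 = €3,133.
Total: €6,600 + €3,133 = €9,733.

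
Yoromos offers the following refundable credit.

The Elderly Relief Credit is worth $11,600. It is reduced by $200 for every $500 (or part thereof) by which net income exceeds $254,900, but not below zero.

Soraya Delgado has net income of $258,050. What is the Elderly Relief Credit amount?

Elderly Relief Credit: income exceeds $254,900 by $3,150, which is 7 full-or-partial $500 increments; reduction = 7 × $200 = $1,400, leaving $10,200.

$10,200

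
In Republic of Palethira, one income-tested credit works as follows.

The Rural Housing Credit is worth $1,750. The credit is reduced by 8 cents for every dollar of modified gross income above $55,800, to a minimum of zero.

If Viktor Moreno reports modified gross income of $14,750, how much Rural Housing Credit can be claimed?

$1,750

Rural Housing Credit: $14,750 is at or below the $55,800 threshold, so the full $1,750 applies.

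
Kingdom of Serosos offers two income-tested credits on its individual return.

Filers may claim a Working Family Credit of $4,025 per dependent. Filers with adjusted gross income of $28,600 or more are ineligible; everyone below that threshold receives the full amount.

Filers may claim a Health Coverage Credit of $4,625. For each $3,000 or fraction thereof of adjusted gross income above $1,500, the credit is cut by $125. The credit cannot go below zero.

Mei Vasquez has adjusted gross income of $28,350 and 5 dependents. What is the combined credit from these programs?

Working Family Credit: base = 5 × $4,025 = $20,125. $28,350 is below the $28,600 cutoff, so the full $20,125 applies.
Health Coverage Credit: income exceeds $1,500 by $26,850, which is 9 full-or-partial $3,000 increments; reduction = 9 × $125 = $1,125, leaving $3,500.
Total: $20,125 + $3,500 = $23,625.

$23,625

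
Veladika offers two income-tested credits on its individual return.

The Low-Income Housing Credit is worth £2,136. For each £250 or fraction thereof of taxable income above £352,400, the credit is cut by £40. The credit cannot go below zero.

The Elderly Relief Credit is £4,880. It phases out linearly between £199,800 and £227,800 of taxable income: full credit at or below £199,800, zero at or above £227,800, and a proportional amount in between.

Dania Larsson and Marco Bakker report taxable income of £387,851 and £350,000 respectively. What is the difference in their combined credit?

£2,136

Dania (£387,851): Low-Income Housing Credit: income exceeds £352,400 by £35,451 → 142 increments × £40 = £5,680 ≥ base, so the credit is £0. Elderly Relief Credit: £387,851 is at or above £227,800, so the credit is £0. total £0 + £0 = £0
Marco (£350,000): Low-Income Housing Credit: £350,000 is at or below the £352,400 threshold, so the full £2,136 applies. Elderly Relief Credit: £350,000 is at or above £227,800, so the credit is £0. total £2,136 + £0 = £2,136
Difference: |£0 − £2,136| = £2,136.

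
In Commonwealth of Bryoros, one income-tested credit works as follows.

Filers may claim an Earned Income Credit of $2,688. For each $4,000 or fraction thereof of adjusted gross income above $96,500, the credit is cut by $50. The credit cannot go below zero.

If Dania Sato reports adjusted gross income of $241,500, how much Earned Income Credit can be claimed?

$838

Earned Income Credit: income exceeds $96,500 by $145,000, which is 37 full-or-partial $4,000 increments; reduction = 37 × $50 = $1,850, leaving $838.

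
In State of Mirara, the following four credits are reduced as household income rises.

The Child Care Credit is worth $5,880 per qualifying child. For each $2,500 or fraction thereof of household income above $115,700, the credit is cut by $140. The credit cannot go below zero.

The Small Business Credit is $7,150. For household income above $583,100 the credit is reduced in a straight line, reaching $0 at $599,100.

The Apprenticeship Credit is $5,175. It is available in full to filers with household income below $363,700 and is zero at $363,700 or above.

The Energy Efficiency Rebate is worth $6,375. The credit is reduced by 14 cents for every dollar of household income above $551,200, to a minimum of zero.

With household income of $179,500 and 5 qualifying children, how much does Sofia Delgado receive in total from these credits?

$44,460

Child Care Credit: base = 5 × $5,880 = $29,400. income exceeds $115,700 by $63,800, which is 26 full-or-partial $2,500 increments; reduction = 26 × $140 = $3,640, leaving $25,760.
Small Business Credit: $179,500 is at or below the $583,100 threshold, so the full $7,150 applies.
Apprenticeship Credit: $179,500 is below the $363,700 cutoff, so the full $5,175 applies.
Energy Efficiency Rebate: $179,500 is at or below the $551,200 threshold, so the full $6,375 applies.
Total: $25,760 + $7,150 + $5,175 + $6,375 = $44,460.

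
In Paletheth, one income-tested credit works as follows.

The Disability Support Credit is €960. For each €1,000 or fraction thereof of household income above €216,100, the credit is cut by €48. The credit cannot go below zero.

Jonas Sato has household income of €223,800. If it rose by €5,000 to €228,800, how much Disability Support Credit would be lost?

€240

At €223,800 — income exceeds €216,100 by €7,700, which is 8 full-or-partial €1,000 increments; reduction = 8 × €48 = €384, leaving €576.
At €228,800 — income exceeds €216,100 by €12,700, which is 13 full-or-partial €1,000 increments; reduction = 13 × €48 = €624, leaving €336.
Lost: €576 − €336 = €240.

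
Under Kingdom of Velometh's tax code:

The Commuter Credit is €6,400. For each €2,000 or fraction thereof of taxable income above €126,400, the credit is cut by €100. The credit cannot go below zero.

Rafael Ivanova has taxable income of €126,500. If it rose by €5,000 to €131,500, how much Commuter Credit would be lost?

At €126,500 — income exceeds €126,400 by €100, which is 1 full-or-partial €2,000 increment; reduction = 1 × €100 = €100, leaving €6,300.
At €131,500 — income exceeds €126,400 by €5,100, which is 3 full-or-partial €2,000 increments; reduction = 3 × €100 = €300, leaving €6,100.
Lost: €6,300 − €6,100 = €200.

€200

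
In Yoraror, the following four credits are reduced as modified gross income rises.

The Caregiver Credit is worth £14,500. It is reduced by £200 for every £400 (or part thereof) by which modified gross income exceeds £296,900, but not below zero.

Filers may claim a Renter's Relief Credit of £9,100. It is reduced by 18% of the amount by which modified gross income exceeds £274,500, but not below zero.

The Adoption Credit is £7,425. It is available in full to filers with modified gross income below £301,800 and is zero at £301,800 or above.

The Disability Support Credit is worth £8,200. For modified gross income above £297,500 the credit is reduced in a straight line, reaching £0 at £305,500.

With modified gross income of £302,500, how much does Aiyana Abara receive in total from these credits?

Caregiver Credit: income exceeds £296,900 by £5,600, which is 14 full-or-partial £400 increments; reduction = 14 × £200 = £2,800, leaving £11,700.
Renter's Relief Credit: 18% of the £28,000 excess over £274,500 is £5,040; credit = £9,100 − £5,040 = £4,060.
Adoption Credit: £302,500 meets or exceeds the £301,800 cutoff, so the credit is £0.
Disability Support Credit: £302,500 is £5,000 into a £8,000 phase-out range, leaving 3,000/8,000 of the credit: £8,200 × 3,000/8,000 = £3,075.
Total: £11,700 + £4,060 + £0 + £3,075 = £18,835.

£18,835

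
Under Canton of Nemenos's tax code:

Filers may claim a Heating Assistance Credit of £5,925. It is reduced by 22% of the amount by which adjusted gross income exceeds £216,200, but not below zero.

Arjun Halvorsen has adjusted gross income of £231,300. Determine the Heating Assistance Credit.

Heating Assistance Credit: 22% of the £15,100 excess over £216,200 is £3,322; credit = £5,925 − £3,322 = £2,603.

£2,603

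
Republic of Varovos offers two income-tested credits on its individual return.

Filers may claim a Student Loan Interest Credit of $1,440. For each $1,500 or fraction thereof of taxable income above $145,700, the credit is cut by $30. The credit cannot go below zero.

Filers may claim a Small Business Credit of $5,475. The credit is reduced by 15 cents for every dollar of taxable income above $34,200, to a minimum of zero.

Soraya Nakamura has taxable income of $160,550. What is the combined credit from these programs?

$1,140

Student Loan Interest Credit: income exceeds $145,700 by $14,850, which is 10 full-or-partial $1,500 increments; reduction = 10 × $30 = $300, leaving $1,140.
Small Business Credit: 15% of the $126,350 excess over $34,200 is $18,952.50 ≥ base, so the credit is $0.
Total: $1,140 + $0 = $1,140.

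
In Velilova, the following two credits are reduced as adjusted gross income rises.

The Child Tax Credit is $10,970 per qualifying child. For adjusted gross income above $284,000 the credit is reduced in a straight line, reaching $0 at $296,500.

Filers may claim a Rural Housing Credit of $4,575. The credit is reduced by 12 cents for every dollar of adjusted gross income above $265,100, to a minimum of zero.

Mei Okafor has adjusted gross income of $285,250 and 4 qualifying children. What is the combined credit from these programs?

$41,649

Child Tax Credit: base = 4 × $10,970 = $43,880. $285,250 is $1,250 into a $12,500 phase-out range, leaving 11,250/12,500 of the credit: $43,880 × 11,250/12,500 = $39,492.
Rural Housing Credit: 12% of the $20,150 excess over $265,100 is $2,418; credit = $4,575 − $2,418 = $2,157.
Total: $39,492 + $2,157 = $41,649.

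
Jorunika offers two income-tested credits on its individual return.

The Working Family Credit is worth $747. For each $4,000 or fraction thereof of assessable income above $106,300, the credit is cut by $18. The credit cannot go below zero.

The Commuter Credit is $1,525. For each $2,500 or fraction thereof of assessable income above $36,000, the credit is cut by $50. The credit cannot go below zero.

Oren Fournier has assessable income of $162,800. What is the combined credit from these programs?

$477

Working Family Credit: income exceeds $106,300 by $56,500, which is 15 full-or-partial $4,000 increments; reduction = 15 × $18 = $270, leaving $477.
Commuter Credit: income exceeds $36,000 by $126,800 → 51 increments × $50 = $2,550 ≥ base, so the credit is $0.
Total: $477 + $0 = $477.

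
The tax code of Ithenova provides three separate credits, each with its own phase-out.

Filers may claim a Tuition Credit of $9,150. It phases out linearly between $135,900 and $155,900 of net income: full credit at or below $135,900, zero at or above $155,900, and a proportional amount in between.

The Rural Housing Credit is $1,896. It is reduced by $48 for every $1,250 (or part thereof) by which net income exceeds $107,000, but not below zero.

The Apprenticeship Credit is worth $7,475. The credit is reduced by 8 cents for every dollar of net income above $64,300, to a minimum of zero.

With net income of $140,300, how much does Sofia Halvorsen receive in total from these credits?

$9,132

Tuition Credit: $140,300 is $4,400 into a $20,000 phase-out range, leaving 15,600/20,000 of the credit: $9,150 × 15,600/20,000 = $7,137.
Rural Housing Credit: income exceeds $107,000 by $33,300, which is 27 full-or-partial $1,250 increments; reduction = 27 × $48 = $1,296, leaving $600.
Apprenticeship Credit: 8% of the $76,000 excess over $64,300 is $6,080; credit = $7,475 − $6,080 = $1,395.
Total: $7,137 + $600 + $1,395 = $9,132.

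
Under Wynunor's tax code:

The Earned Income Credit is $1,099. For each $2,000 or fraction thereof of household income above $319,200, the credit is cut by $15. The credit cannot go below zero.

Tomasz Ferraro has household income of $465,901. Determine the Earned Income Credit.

Earned Income Credit: income exceeds $319,200 by $146,701 → 74 increments × $15 = $1,110 ≥ base, so the credit is $0.

$0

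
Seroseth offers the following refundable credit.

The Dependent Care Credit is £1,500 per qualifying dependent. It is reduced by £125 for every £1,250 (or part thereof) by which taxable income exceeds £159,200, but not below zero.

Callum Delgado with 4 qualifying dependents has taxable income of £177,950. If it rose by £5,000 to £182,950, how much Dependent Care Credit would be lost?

£500

At £177,950 — base = 4 × £1,500 = £6,000. income exceeds £159,200 by £18,750, which is 15 full-or-partial £1,250 increments; reduction = 15 × £125 = £1,875, leaving £4,125.
At £182,950 — base = 4 × £1,500 = £6,000. income exceeds £159,200 by £23,750, which is 19 full-or-partial £1,250 increments; reduction = 19 × £125 = £2,375, leaving £3,625.
Lost: £4,125 − £3,625 = £500.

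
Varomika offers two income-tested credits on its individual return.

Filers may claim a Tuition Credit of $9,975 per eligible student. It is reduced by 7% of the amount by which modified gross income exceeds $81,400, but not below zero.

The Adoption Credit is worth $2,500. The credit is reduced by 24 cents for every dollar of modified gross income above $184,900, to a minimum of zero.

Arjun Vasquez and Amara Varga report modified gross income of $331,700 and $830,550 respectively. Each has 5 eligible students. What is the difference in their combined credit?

$32,354

Arjun ($331,700): Tuition Credit: base = 5 × $9,975 = $49,875. 7% of the $250,300 excess over $81,400 is $17,521; credit = $49,875 − $17,521 = $32,354. Adoption Credit: 24% of the $146,800 excess over $184,900 is $35,232 ≥ base, so the credit is $0. total $32,354 + $0 = $32,354
Amara ($830,550): Tuition Credit: base = 5 × $9,975 = $49,875. 7% of the $749,150 excess over $81,400 is $52,440.50 ≥ base, so the credit is $0. Adoption Credit: 24% of the $645,650 excess over $184,900 is $154,956 ≥ base, so the credit is $0. total $0 + $0 = $0
Difference: |$32,354 − $0| = $32,354.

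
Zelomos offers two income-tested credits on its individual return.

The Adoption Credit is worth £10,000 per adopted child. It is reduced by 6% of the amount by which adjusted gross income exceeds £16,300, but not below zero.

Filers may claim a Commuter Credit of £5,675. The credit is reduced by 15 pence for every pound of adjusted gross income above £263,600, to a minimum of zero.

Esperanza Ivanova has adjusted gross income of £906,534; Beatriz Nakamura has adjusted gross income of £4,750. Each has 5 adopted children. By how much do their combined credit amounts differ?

£55,675

Esperanza (£906,534): Adoption Credit: base = 5 × £10,000 = £50,000. 6% of the £890,234 excess over £16,300 is £53,414.04 ≥ base, so the credit is £0. Commuter Credit: 15% of the £642,934 excess over £263,600 is £96,440.10 ≥ base, so the credit is £0. total £0 + £0 = £0
Beatriz (£4,750): Adoption Credit: base = 5 × £10,000 = £50,000. £4,750 is at or below the £16,300 threshold, so the full £50,000 applies. Commuter Credit: £4,750 is at or below the £263,600 threshold, so the full £5,675 applies. total £50,000 + £5,675 = £55,675
Difference: |£0 − £55,675| = £55,675.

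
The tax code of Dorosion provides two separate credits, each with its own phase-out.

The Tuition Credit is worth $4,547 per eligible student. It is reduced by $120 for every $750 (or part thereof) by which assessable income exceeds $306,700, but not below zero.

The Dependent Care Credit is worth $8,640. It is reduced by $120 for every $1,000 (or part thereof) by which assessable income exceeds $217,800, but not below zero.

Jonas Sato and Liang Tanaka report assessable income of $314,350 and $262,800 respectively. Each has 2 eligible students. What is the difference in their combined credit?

Jonas ($314,350): Tuition Credit: base = 2 × $4,547 = $9,094. income exceeds $306,700 by $7,650, which is 11 full-or-partial $750 increments; reduction = 11 × $120 = $1,320, leaving $7,774. Dependent Care Credit: income exceeds $217,800 by $96,550 → 97 increments × $120 = $11,640 ≥ base, so the credit is $0. total $7,774 + $0 = $7,774
Liang ($262,800): Tuition Credit: base = 2 × $4,547 = $9,094. $262,800 is at or below the $306,700 threshold, so the full $9,094 applies. Dependent Care Credit: income exceeds $217,800 by $45,000, which is 45 full-or-partial $1,000 increments; reduction = 45 × $120 = $5,400, leaving $3,240. total $9,094 + $3,240 = $12,334
Difference: |$7,774 − $12,334| = $4,560.

$4,560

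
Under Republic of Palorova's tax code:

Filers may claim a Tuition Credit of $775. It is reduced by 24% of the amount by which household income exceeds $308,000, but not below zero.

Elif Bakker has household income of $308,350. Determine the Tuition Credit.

$691

Tuition Credit: 24% of the $350 excess over $308,000 is $84; credit = $775 − $84 = $691.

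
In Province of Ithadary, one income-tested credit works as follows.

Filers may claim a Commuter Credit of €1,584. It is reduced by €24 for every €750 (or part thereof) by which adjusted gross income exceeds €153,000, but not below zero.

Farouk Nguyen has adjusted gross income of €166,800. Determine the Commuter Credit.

Commuter Credit: income exceeds €153,000 by €13,800, which is 19 full-or-partial €750 increments; reduction = 19 × €24 = €456, leaving €1,128.

€1,128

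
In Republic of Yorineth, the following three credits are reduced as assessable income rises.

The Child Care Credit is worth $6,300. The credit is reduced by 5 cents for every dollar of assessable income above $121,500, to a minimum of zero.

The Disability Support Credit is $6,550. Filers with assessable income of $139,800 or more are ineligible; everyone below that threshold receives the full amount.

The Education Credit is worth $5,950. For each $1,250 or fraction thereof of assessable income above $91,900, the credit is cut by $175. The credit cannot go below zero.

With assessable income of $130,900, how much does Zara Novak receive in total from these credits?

Child Care Credit: 5% of the $9,400 excess over $121,500 is $470; credit = $6,300 − $470 = $5,830.
Disability Support Credit: $130,900 is below the $139,800 cutoff, so the full $6,550 applies.
Education Credit: income exceeds $91,900 by $39,000, which is 32 full-or-partial $1,250 increments; reduction = 32 × $175 = $5,600, leaving $350.
Total: $5,830 + $6,550 + $350 = $12,730.

$12,730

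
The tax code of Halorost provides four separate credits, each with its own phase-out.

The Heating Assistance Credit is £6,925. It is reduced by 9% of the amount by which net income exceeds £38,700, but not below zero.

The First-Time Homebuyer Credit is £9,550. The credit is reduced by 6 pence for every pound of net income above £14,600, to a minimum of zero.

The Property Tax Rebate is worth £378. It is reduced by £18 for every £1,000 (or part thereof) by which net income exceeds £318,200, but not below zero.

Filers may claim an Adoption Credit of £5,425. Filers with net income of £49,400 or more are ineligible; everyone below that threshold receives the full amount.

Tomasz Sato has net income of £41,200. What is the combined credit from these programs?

£20,457

Heating Assistance Credit: 9% of the £2,500 excess over £38,700 is £225; credit = £6,925 − £225 = £6,700.
First-Time Homebuyer Credit: 6% of the £26,600 excess over £14,600 is £1,596; credit = £9,550 − £1,596 = £7,954.
Property Tax Rebate: £41,200 is at or below the £318,200 threshold, so the full £378 applies.
Adoption Credit: £41,200 is below the £49,400 cutoff, so the full £5,425 applies.
Total: £6,700 + £7,954 + £378 + £5,425 = £20,457.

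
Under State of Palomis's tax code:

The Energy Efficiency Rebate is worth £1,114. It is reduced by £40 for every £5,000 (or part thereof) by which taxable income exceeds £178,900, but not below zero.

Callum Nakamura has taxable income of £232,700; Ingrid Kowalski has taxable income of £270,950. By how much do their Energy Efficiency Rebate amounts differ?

Callum (£232,700): Energy Efficiency Rebate: income exceeds £178,900 by £53,800, which is 11 full-or-partial £5,000 increments; reduction = 11 × £40 = £440, leaving £674.
Ingrid (£270,950): Energy Efficiency Rebate: income exceeds £178,900 by £92,050, which is 19 full-or-partial £5,000 increments; reduction = 19 × £40 = £760, leaving £354.
Difference: |£674 − £354| = £320.

£320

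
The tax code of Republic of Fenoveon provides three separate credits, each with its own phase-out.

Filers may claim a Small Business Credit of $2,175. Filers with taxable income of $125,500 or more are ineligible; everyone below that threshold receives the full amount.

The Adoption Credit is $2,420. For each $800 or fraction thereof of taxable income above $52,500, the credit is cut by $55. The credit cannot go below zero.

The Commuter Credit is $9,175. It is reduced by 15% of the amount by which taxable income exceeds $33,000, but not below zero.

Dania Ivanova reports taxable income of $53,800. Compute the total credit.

$10,540

Small Business Credit: $53,800 is below the $125,500 cutoff, so the full $2,175 applies.
Adoption Credit: income exceeds $52,500 by $1,300, which is 2 full-or-partial $800 increments; reduction = 2 × $55 = $110, leaving $2,310.
Commuter Credit: 15% of the $20,800 excess over $33,000 is $3,120; credit = $9,175 − $3,120 = $6,055.
Total: $2,175 + $2,310 + $6,055 = $10,540.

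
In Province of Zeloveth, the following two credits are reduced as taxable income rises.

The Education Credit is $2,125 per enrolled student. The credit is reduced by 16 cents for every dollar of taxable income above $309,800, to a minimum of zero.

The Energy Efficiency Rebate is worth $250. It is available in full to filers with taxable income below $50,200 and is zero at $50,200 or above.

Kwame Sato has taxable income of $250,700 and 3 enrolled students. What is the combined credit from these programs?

$6,375

Education Credit: base = 3 × $2,125 = $6,375. $250,700 is at or below the $309,800 threshold, so the full $6,375 applies.
Energy Efficiency Rebate: $250,700 meets or exceeds the $50,200 cutoff, so the credit is $0.
Total: $6,375 + $0 = $6,375.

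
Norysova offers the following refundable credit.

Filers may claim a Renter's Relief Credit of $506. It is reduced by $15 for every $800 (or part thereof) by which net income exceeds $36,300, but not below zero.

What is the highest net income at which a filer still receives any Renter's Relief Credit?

$62,700

After 33 increments the reduction is 33 × $15 = $495, leaving $11; one more increment wipes it out. Increment 33 ends at excess 33 × $800 = $26,400, so the highest qualifying income is $36,300 + $26,400 = $62,700.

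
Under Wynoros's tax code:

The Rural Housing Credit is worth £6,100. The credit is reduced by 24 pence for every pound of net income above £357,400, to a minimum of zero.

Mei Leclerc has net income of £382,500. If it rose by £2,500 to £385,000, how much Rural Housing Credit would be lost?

At £382,500 — 24% of the £25,100 excess over £357,400 is £6,024; credit = £6,100 − £6,024 = £76.
At £385,000 — 24% of the £27,600 excess over £357,400 is £6,624 ≥ base, so the credit is £0.
Lost: £76 − £0 = £76.

£76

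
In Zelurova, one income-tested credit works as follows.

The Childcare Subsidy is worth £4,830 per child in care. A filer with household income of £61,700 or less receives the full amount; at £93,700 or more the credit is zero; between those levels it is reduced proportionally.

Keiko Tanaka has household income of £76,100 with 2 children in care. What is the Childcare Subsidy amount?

£5,313

Childcare Subsidy: base = 2 × £4,830 = £9,660. £76,100 is £14,400 into a £32,000 phase-out range, leaving 17,600/32,000 of the credit: £9,660 × 17,600/32,000 = £5,313.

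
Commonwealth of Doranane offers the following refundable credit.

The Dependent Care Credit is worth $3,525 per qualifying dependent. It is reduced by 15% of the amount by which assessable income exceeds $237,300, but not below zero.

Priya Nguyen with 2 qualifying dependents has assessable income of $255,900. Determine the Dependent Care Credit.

$4,260

Dependent Care Credit: base = 2 × $3,525 = $7,050. 15% of the $18,600 excess over $237,300 is $2,790; credit = $7,050 − $2,790 = $4,260.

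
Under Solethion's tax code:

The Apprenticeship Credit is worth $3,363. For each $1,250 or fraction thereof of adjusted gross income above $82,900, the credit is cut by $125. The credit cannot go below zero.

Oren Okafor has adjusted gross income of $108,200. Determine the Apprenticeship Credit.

$738

Apprenticeship Credit: income exceeds $82,900 by $25,300, which is 21 full-or-partial $1,250 increments; reduction = 21 × $125 = $2,625, leaving $738.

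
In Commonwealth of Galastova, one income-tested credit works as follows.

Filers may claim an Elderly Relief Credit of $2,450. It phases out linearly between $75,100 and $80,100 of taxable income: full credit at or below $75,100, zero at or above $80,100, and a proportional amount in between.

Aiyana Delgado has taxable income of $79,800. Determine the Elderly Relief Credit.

$147

Elderly Relief Credit: $79,800 is $4,700 into a $5,000 phase-out range, leaving 300/5,000 of the credit: $2,450 × 300/5,000 = $147.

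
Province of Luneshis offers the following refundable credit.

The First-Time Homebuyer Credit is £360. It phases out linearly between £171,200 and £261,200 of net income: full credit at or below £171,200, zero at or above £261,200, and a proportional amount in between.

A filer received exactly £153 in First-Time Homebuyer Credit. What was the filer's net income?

£222,950

£153 is 153/360 of the full £360, so 207/360 of the £90,000 range has been used: income = £171,200 + £90,000 × 207/360 = £222,950.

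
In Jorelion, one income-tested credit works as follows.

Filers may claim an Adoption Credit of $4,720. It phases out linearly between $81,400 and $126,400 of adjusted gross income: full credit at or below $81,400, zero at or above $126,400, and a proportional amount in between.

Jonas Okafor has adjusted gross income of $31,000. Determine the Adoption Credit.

$4,720

Adoption Credit: $31,000 is at or below the $81,400 threshold, so the full $4,720 applies.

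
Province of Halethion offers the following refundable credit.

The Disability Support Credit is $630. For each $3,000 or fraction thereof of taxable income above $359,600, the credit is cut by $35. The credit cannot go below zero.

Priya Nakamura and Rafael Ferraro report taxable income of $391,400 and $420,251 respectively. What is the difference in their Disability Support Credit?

$245

Priya ($391,400): Disability Support Credit: income exceeds $359,600 by $31,800, which is 11 full-or-partial $3,000 increments; reduction = 11 × $35 = $385, leaving $245.
Rafael ($420,251): Disability Support Credit: income exceeds $359,600 by $60,651 → 21 increments × $35 = $735 ≥ base, so the credit is $0.
Difference: |$245 − $0| = $245.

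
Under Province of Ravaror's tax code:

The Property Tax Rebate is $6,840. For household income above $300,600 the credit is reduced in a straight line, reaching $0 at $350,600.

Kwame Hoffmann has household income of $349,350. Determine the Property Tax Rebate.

Property Tax Rebate: $349,350 is $48,750 into a $50,000 phase-out range, leaving 1,250/50,000 of the credit: $6,840 × 1,250/50,000 = $171.

$171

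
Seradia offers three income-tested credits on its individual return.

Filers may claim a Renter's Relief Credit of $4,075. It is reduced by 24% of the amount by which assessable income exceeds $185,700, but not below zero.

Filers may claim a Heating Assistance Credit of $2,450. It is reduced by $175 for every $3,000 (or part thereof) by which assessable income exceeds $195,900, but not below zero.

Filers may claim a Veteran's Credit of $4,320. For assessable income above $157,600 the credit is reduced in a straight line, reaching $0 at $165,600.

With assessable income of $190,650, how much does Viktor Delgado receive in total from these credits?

Renter's Relief Credit: 24% of the $4,950 excess over $185,700 is $1,188; credit = $4,075 − $1,188 = $2,887.
Heating Assistance Credit: $190,650 is at or below the $195,900 threshold, so the full $2,450 applies.
Veteran's Credit: $190,650 is at or above $165,600, so the credit is $0.
Total: $2,887 + $2,450 + $0 = $5,337.

$5,337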